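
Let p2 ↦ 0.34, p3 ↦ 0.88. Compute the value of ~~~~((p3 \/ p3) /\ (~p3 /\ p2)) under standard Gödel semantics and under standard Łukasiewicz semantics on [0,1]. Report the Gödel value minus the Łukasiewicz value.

Gödel evaluation:
  (p3 \/ p3) = max(0.88, 0.88) = 0.88
  ~p3: Gödel ¬ of 0.88 = 0 (operand ≠ 0)
  (~p3 /\ p2) = min(0, 0.34) = 0
  ((p3 \/ p3) /\ (~p3 /\ p2)) = min(0.88, 0) = 0
  ~((p3 \/ p3) /\ (~p3 /\ p2)): Gödel ¬ of 0 = 1 (operand is 0)
  ~~((p3 \/ p3) /\ (~p3 /\ p2)): Gödel ¬ of 1 = 0 (operand ≠ 0)
  ~~~((p3 \/ p3) /\ (~p3 /\ p2)): Gödel ¬ of 0 = 1 (operand is 0)
  ~~~~((p3 \/ p3) /\ (~p3 /\ p2)): Gödel ¬ of 1 = 0 (operand ≠ 0)
  Gödel value = 0
Łukasiewicz evaluation:
  (p3 \/ p3) = max(0.88, 0.88) = 0.88
  ~p3: Łukasiewicz ¬ gives 1 − 0.88 = 0.12
  (~p3 /\ p2) = min(0.12, 0.34) = 0.12
  ((p3 \/ p3) /\ (~p3 /\ p2)) = min(0.88, 0.12) = 0.12
  ~((p3 \/ p3) /\ (~p3 /\ p2)): Łukasiewicz ¬ gives 1 − 0.12 = 0.88
  ~~((p3 \/ p3) /\ (~p3 /\ p2)): Łukasiewicz ¬ gives 1 − 0.88 = 0.12
  ~~~((p3 \/ p3) /\ (~p3 /\ p2)): Łukasiewicz ¬ gives 1 − 0.12 = 0.88
  ~~~~((p3 \/ p3) /\ (~p3 /\ p2)): Łukasiewicz ¬ gives 1 − 0.88 = 0.12
  Łukasiewicz value = 0.12
Difference: 0 − 0.12 = -0.12

-0.12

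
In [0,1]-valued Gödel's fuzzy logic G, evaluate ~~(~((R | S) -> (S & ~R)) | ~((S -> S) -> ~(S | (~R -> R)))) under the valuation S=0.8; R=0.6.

(R | S) = max(0.6, 0.8) = 0.8
~R: Gödel ¬ of 0.6 = 0 (operand ≠ 0)
(S & ~R) = min(0.8, 0) = 0
((R | S) -> (S & ~R)): 0.8 > 0, so result = 0
~((R | S) -> (S & ~R)): Gödel ¬ of 0 = 1 (operand is 0)
(S -> S): 0.8 ≤ 0.8, so result = 1
~R: Gödel ¬ of 0.6 = 0 (operand ≠ 0)
(~R -> R): 0 ≤ 0.6, so result = 1
(S | (~R -> R)) = max(0.8, 1) = 1
~(S | (~R -> R)): Gödel ¬ of 1 = 0 (operand ≠ 0)
((S -> S) -> ~(S | (~R -> R))): 1 > 0, so result = 0
~((S -> S) -> ~(S | (~R -> R))): Gödel ¬ of 0 = 1 (operand is 0)
(~((R | S) -> (S & ~R)) | ~((S -> S) -> ~(S | (~R -> R)))) = max(1, 1) = 1
~(~((R | S) -> (S & ~R)) | ~((S -> S) -> ~(S | (~R -> R)))): Gödel ¬ of 1 = 0 (operand ≠ 0)
~~(~((R | S) -> (S & ~R)) | ~((S -> S) -> ~(S | (~R -> R)))): Gödel ¬ of 0 = 1 (operand is 0)

1.00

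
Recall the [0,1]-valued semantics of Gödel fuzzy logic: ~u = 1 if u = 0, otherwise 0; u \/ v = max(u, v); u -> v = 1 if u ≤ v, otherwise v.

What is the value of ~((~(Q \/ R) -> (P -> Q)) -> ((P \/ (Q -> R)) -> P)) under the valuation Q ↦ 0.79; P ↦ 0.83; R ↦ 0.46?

(Q \/ R) = max(0.79, 0.46) = 0.79
~(Q \/ R): Gödel ¬ of 0.79 = 0 (operand ≠ 0)
(P -> Q): 0.83 > 0.79, so result = 0.79
(~(Q \/ R) -> (P -> Q)): 0 ≤ 0.79, so result = 1
(Q -> R): 0.79 > 0.46, so result = 0.46
(P \/ (Q -> R)) = max(0.83, 0.46) = 0.83
((P \/ (Q -> R)) -> P): 0.83 ≤ 0.83, so result = 1
((~(Q \/ R) -> (P -> Q)) -> ((P \/ (Q -> R)) -> P)): 1 ≤ 1, so result = 1
~((~(Q \/ R) -> (P -> Q)) -> ((P \/ (Q -> R)) -> P)): Gödel ¬ of 1 = 0 (operand ≠ 0)

0.00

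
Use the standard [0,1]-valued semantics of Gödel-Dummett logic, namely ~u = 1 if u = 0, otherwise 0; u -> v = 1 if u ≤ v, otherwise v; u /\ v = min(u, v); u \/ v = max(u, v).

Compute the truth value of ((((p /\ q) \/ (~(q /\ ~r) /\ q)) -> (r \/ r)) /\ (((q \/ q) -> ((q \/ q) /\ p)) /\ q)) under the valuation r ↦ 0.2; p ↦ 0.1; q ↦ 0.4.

0.10

(p /\ q) = min(0.1, 0.4) = 0.1
~r: Gödel ¬ of 0.2 = 0 (operand ≠ 0)
(q /\ ~r) = min(0.4, 0) = 0
~(q /\ ~r): Gödel ¬ of 0 = 1 (operand is 0)
(~(q /\ ~r) /\ q) = min(1, 0.4) = 0.4
((p /\ q) \/ (~(q /\ ~r) /\ q)) = max(0.1, 0.4) = 0.4
(r \/ r) = max(0.2, 0.2) = 0.2
(((p /\ q) \/ (~(q /\ ~r) /\ q)) -> (r \/ r)): 0.4 > 0.2, so result = 0.2
(q \/ q) = max(0.4, 0.4) = 0.4
(q \/ q) = max(0.4, 0.4) = 0.4
((q \/ q) /\ p) = min(0.4, 0.1) = 0.1
((q \/ q) -> ((q \/ q) /\ p)): 0.4 > 0.1, so result = 0.1
(((q \/ q) -> ((q \/ q) /\ p)) /\ q) = min(0.1, 0.4) = 0.1
((((p /\ q) \/ (~(q /\ ~r) /\ q)) -> (r \/ r)) /\ (((q \/ q) -> ((q \/ q) /\ p)) /\ q)) = min(0.2, 0.1) = 0.1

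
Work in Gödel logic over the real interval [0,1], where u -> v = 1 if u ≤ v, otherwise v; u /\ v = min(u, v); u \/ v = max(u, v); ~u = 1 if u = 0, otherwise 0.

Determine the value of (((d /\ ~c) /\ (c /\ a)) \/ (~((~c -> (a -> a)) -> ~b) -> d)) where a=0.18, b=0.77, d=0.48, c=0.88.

0.48

~c: Gödel ¬ of 0.88 = 0 (operand ≠ 0)
(d /\ ~c) = min(0.48, 0) = 0
(c /\ a) = min(0.88, 0.18) = 0.18
((d /\ ~c) /\ (c /\ a)) = min(0, 0.18) = 0
~c: Gödel ¬ of 0.88 = 0 (operand ≠ 0)
(a -> a): 0.18 ≤ 0.18, so result = 1
(~c -> (a -> a)): 0 ≤ 1, so result = 1
~b: Gödel ¬ of 0.77 = 0 (operand ≠ 0)
((~c -> (a -> a)) -> ~b): 1 > 0, so result = 0
~((~c -> (a -> a)) -> ~b): Gödel ¬ of 0 = 1 (operand is 0)
(~((~c -> (a -> a)) -> ~b) -> d): 1 > 0.48, so result = 0.48
(((d /\ ~c) /\ (c /\ a)) \/ (~((~c -> (a -> a)) -> ~b) -> d)) = max(0, 0.48) = 0.48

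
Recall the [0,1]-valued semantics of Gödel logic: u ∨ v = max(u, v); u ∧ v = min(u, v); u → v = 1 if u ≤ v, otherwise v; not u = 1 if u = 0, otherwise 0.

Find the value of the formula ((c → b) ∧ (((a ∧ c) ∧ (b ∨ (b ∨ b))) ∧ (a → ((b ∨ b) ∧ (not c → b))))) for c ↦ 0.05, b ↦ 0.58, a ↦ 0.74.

(c → b): 0.05 ≤ 0.58, so result = 1
(a ∧ c) = min(0.74, 0.05) = 0.05
(b ∨ b) = max(0.58, 0.58) = 0.58
(b ∨ (b ∨ b)) = max(0.58, 0.58) = 0.58
((a ∧ c) ∧ (b ∨ (b ∨ b))) = min(0.05, 0.58) = 0.05
(b ∨ b) = max(0.58, 0.58) = 0.58
not c: Gödel ¬ of 0.05 = 0 (operand ≠ 0)
(not c → b): 0 ≤ 0.58, so result = 1
((b ∨ b) ∧ (not c → b)) = min(0.58, 1) = 0.58
(a → ((b ∨ b) ∧ (not c → b))): 0.74 > 0.58, so result = 0.58
(((a ∧ c) ∧ (b ∨ (b ∨ b))) ∧ (a → ((b ∨ b) ∧ (not c → b)))) = min(0.05, 0.58) = 0.05
((c → b) ∧ (((a ∧ c) ∧ (b ∨ (b ∨ b))) ∧ (a → ((b ∨ b) ∧ (not c → b))))) = min(1, 0.05) = 0.05

0.05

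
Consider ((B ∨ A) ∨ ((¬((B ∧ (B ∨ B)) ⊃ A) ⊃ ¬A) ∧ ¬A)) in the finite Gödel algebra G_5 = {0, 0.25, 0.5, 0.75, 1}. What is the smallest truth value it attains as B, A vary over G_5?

0.25

The minimum is attained at B = 0, A = 0.25:
  (B ∨ A) = max(0, 0.25) = 0.25
  (B ∨ B) = max(0, 0) = 0
  (B ∧ (B ∨ B)) = min(0, 0) = 0
  ((B ∧ (B ∨ B)) ⊃ A): 0 ≤ 0.25, so result = 1
  ¬((B ∧ (B ∨ B)) ⊃ A): Gödel ¬ of 1 = 0 (operand ≠ 0)
  ¬A: Gödel ¬ of 0.25 = 0 (operand ≠ 0)
  (¬((B ∧ (B ∨ B)) ⊃ A) ⊃ ¬A): 0 ≤ 0, so result = 1
  ¬A: Gödel ¬ of 0.25 = 0 (operand ≠ 0)
  ((¬((B ∧ (B ∨ B)) ⊃ A) ⊃ ¬A) ∧ ¬A) = min(1, 0) = 0
  ((B ∨ A) ∨ ((¬((B ∧ (B ∨ B)) ⊃ A) ⊃ ¬A) ∧ ¬A)) = max(0.25, 0) = 0.25
Checking all 25 assignments confirms none give a value below 0.25.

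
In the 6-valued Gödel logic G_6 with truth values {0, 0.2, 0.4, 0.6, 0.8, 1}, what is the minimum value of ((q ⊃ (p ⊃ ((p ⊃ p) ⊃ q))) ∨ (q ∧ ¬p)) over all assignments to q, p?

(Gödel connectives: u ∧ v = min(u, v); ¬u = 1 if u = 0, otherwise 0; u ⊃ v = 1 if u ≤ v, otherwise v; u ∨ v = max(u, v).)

1.00

Every assignment gives 1. For instance at q = 0, p = 0:
  (p ⊃ p): 0 ≤ 0, so result = 1
  ((p ⊃ p) ⊃ q): 1 > 0, so result = 0
  (p ⊃ ((p ⊃ p) ⊃ q)): 0 ≤ 0, so result = 1
  (q ⊃ (p ⊃ ((p ⊃ p) ⊃ q))): 0 ≤ 1, so result = 1
  ¬p: Gödel ¬ of 0 = 1 (operand is 0)
  (q ∧ ¬p) = min(0, 1) = 0
  ((q ⊃ (p ⊃ ((p ⊃ p) ⊃ q))) ∨ (q ∧ ¬p)) = max(1, 0) = 1
All 36 assignments give value 1 — the formula is a G_6-tautology.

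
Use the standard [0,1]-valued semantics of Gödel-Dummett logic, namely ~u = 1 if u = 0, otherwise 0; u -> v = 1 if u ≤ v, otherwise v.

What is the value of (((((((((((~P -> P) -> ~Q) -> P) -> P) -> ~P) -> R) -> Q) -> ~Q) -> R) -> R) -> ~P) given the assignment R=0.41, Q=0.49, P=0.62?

~P: Gödel ¬ of 0.62 = 0 (operand ≠ 0)
(~P -> P): 0 ≤ 0.62, so result = 1
~Q: Gödel ¬ of 0.49 = 0 (operand ≠ 0)
((~P -> P) -> ~Q): 1 > 0, so result = 0
(((~P -> P) -> ~Q) -> P): 0 ≤ 0.62, so result = 1
((((~P -> P) -> ~Q) -> P) -> P): 1 > 0.62, so result = 0.62
~P: Gödel ¬ of 0.62 = 0 (operand ≠ 0)
(((((~P -> P) -> ~Q) -> P) -> P) -> ~P): 0.62 > 0, so result = 0
((((((~P -> P) -> ~Q) -> P) -> P) -> ~P) -> R): 0 ≤ 0.41, so result = 1
(((((((~P -> P) -> ~Q) -> P) -> P) -> ~P) -> R) -> Q): 1 > 0.49, so result = 0.49
~Q: Gödel ¬ of 0.49 = 0 (operand ≠ 0)
((((((((~P -> P) -> ~Q) -> P) -> P) -> ~P) -> R) -> Q) -> ~Q): 0.49 > 0, so result = 0
(((((((((~P -> P) -> ~Q) -> P) -> P) -> ~P) -> R) -> Q) -> ~Q) -> R): 0 ≤ 0.41, so result = 1
((((((((((~P -> P) -> ~Q) -> P) -> P) -> ~P) -> R) -> Q) -> ~Q) -> R) -> R): 1 > 0.41, so result = 0.41
~P: Gödel ¬ of 0.62 = 0 (operand ≠ 0)
(((((((((((~P -> P) -> ~Q) -> P) -> P) -> ~P) -> R) -> Q) -> ~Q) -> R) -> R) -> ~P): 0.41 > 0, so result = 0

0.00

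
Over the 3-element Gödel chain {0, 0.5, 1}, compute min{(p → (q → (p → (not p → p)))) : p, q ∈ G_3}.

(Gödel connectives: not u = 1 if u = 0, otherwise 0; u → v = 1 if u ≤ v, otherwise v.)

1.00

Every assignment gives 1. For instance at p = 0, q = 0:
  not p: Gödel ¬ of 0 = 1 (operand is 0)
  (not p → p): 1 > 0, so result = 0
  (p → (not p → p)): 0 ≤ 0, so result = 1
  (q → (p → (not p → p))): 0 ≤ 1, so result = 1
  (p → (q → (p → (not p → p)))): 0 ≤ 1, so result = 1
All 9 assignments give value 1 — the formula is a G_3-tautology.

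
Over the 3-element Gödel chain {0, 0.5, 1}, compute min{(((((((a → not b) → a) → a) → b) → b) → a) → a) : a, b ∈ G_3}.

0.50

The minimum is attained at a = 0.5, b = 0.5:
  not b: Gödel ¬ of 0.5 = 0 (operand ≠ 0)
  (a → not b): 0.5 > 0, so result = 0
  ((a → not b) → a): 0 ≤ 0.5, so result = 1
  (((a → not b) → a) → a): 1 > 0.5, so result = 0.5
  ((((a → not b) → a) → a) → b): 0.5 ≤ 0.5, so result = 1
  (((((a → not b) → a) → a) → b) → b): 1 > 0.5, so result = 0.5
  ((((((a → not b) → a) → a) → b) → b) → a): 0.5 ≤ 0.5, so result = 1
  (((((((a → not b) → a) → a) → b) → b) → a) → a): 1 > 0.5, so result = 0.5
Checking all 9 assignments confirms none give a value below 0.50.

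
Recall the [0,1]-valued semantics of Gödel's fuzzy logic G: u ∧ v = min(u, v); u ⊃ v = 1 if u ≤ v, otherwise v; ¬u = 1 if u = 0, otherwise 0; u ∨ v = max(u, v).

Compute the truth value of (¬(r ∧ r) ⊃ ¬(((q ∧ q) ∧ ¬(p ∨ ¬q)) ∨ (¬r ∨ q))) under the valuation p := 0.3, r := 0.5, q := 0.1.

1.00

(r ∧ r) = min(0.5, 0.5) = 0.5
¬(r ∧ r): Gödel ¬ of 0.5 = 0 (operand ≠ 0)
(q ∧ q) = min(0.1, 0.1) = 0.1
¬q: Gödel ¬ of 0.1 = 0 (operand ≠ 0)
(p ∨ ¬q) = max(0.3, 0) = 0.3
¬(p ∨ ¬q): Gödel ¬ of 0.3 = 0 (operand ≠ 0)
((q ∧ q) ∧ ¬(p ∨ ¬q)) = min(0.1, 0) = 0
¬r: Gödel ¬ of 0.5 = 0 (operand ≠ 0)
(¬r ∨ q) = max(0, 0.1) = 0.1
(((q ∧ q) ∧ ¬(p ∨ ¬q)) ∨ (¬r ∨ q)) = max(0, 0.1) = 0.1
¬(((q ∧ q) ∧ ¬(p ∨ ¬q)) ∨ (¬r ∨ q)): Gödel ¬ of 0.1 = 0 (operand ≠ 0)
(¬(r ∧ r) ⊃ ¬(((q ∧ q) ∧ ¬(p ∨ ¬q)) ∨ (¬r ∨ q))): 0 ≤ 0, so result = 1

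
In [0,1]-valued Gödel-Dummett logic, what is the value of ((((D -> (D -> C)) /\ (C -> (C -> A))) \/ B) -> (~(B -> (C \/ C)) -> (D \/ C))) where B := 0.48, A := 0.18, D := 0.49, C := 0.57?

(D -> C): 0.49 ≤ 0.57, so result = 1
(D -> (D -> C)): 0.49 ≤ 1, so result = 1
(C -> A): 0.57 > 0.18, so result = 0.18
(C -> (C -> A)): 0.57 > 0.18, so result = 0.18
((D -> (D -> C)) /\ (C -> (C -> A))) = min(1, 0.18) = 0.18
(((D -> (D -> C)) /\ (C -> (C -> A))) \/ B) = max(0.18, 0.48) = 0.48
(C \/ C) = max(0.57, 0.57) = 0.57
(B -> (C \/ C)): 0.48 ≤ 0.57, so result = 1
~(B -> (C \/ C)): Gödel ¬ of 1 = 0 (operand ≠ 0)
(D \/ C) = max(0.49, 0.57) = 0.57
(~(B -> (C \/ C)) -> (D \/ C)): 0 ≤ 0.57, so result = 1
((((D -> (D -> C)) /\ (C -> (C -> A))) \/ B) -> (~(B -> (C \/ C)) -> (D \/ C))): 0.48 ≤ 1, so result = 1

1.00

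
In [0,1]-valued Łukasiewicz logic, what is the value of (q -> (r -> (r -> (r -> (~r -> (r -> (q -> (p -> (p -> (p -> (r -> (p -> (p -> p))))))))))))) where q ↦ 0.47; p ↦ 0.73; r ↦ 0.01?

1.00

~r: Łukasiewicz ¬ gives 1 − 0.01 = 0.99
(p -> p): min(1, 1 − 0.73 + 0.73) = 1
(p -> (p -> p)): min(1, 1 − 0.73 + 1) = 1
(r -> (p -> (p -> p))): min(1, 1 − 0.01 + 1) = 1
(p -> (r -> (p -> (p -> p)))): min(1, 1 − 0.73 + 1) = 1
(p -> (p -> (r -> (p -> (p -> p))))): min(1, 1 − 0.73 + 1) = 1
(p -> (p -> (p -> (r -> (p -> (p -> p)))))): min(1, 1 − 0.73 + 1) = 1
(q -> (p -> (p -> (p -> (r -> (p -> (p -> p))))))): min(1, 1 − 0.47 + 1) = 1
(r -> (q -> (p -> (p -> (p -> (r -> (p -> (p -> p)))))))): min(1, 1 − 0.01 + 1) = 1
(~r -> (r -> (q -> (p -> (p -> (p -> (r -> (p -> (p -> p))))))))): min(1, 1 − 0.99 + 1) = 1
(r -> (~r -> (r -> (q -> (p -> (p -> (p -> (r -> (p -> (p -> p)))))))))): min(1, 1 − 0.01 + 1) = 1
(r -> (r -> (~r -> (r -> (q -> (p -> (p -> (p -> (r -> (p -> (p -> p))))))))))): min(1, 1 − 0.01 + 1) = 1
(r -> (r -> (r -> (~r -> (r -> (q -> (p -> (p -> (p -> (r -> (p -> (p -> p)))))))))))): min(1, 1 − 0.01 + 1) = 1
(q -> (r -> (r -> (r -> (~r -> (r -> (q -> (p -> (p -> (p -> (r -> (p -> (p -> p))))))))))))): min(1, 1 − 0.47 + 1) = 1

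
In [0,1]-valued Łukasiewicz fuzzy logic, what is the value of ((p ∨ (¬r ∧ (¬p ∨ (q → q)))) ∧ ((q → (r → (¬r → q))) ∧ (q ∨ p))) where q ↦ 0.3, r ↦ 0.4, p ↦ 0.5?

¬r: Łukasiewicz ¬ gives 1 − 0.4 = 0.6
¬p: Łukasiewicz ¬ gives 1 − 0.5 = 0.5
(q → q): min(1, 1 − 0.3 + 0.3) = 1
(¬p ∨ (q → q)) = max(0.5, 1) = 1
(¬r ∧ (¬p ∨ (q → q))) = min(0.6, 1) = 0.6
(p ∨ (¬r ∧ (¬p ∨ (q → q)))) = max(0.5, 0.6) = 0.6
¬r: Łukasiewicz ¬ gives 1 − 0.4 = 0.6
(¬r → q): min(1, 1 − 0.6 + 0.3) = 0.7
(r → (¬r → q)): min(1, 1 − 0.4 + 0.7) = 1
(q → (r → (¬r → q))): min(1, 1 − 0.3 + 1) = 1
(q ∨ p) = max(0.3, 0.5) = 0.5
((q → (r → (¬r → q))) ∧ (q ∨ p)) = min(1, 0.5) = 0.5
((p ∨ (¬r ∧ (¬p ∨ (q → q)))) ∧ ((q → (r → (¬r → q))) ∧ (q ∨ p))) = min(0.6, 0.5) = 0.5

0.50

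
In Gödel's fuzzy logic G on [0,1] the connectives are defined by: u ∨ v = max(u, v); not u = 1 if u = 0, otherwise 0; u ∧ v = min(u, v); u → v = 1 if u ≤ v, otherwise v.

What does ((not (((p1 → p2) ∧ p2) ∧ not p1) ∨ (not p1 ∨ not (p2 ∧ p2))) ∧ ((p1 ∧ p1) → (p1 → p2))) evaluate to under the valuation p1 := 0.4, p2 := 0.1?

0.10

(p1 → p2): 0.4 > 0.1, so result = 0.1
((p1 → p2) ∧ p2) = min(0.1, 0.1) = 0.1
not p1: Gödel ¬ of 0.4 = 0 (operand ≠ 0)
(((p1 → p2) ∧ p2) ∧ not p1) = min(0.1, 0) = 0
not (((p1 → p2) ∧ p2) ∧ not p1): Gödel ¬ of 0 = 1 (operand is 0)
not p1: Gödel ¬ of 0.4 = 0 (operand ≠ 0)
(p2 ∧ p2) = min(0.1, 0.1) = 0.1
not (p2 ∧ p2): Gödel ¬ of 0.1 = 0 (operand ≠ 0)
(not p1 ∨ not (p2 ∧ p2)) = max(0, 0) = 0
(not (((p1 → p2) ∧ p2) ∧ not p1) ∨ (not p1 ∨ not (p2 ∧ p2))) = max(1, 0) = 1
(p1 ∧ p1) = min(0.4, 0.4) = 0.4
(p1 → p2): 0.4 > 0.1, so result = 0.1
((p1 ∧ p1) → (p1 → p2)): 0.4 > 0.1, so result = 0.1
((not (((p1 → p2) ∧ p2) ∧ not p1) ∨ (not p1 ∨ not (p2 ∧ p2))) ∧ ((p1 ∧ p1) → (p1 → p2))) = min(1, 0.1) = 0.1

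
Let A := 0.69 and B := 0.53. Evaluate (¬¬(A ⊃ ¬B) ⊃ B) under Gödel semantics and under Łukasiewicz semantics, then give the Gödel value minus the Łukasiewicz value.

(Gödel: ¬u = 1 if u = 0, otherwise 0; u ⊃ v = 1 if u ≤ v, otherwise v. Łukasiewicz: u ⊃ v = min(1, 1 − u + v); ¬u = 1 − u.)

Gödel evaluation:
  ¬B: Gödel ¬ of 0.53 = 0 (operand ≠ 0)
  (A ⊃ ¬B): 0.69 > 0, so result = 0
  ¬(A ⊃ ¬B): Gödel ¬ of 0 = 1 (operand is 0)
  ¬¬(A ⊃ ¬B): Gödel ¬ of 1 = 0 (operand ≠ 0)
  (¬¬(A ⊃ ¬B) ⊃ B): 0 ≤ 0.53, so result = 1
  Gödel value = 1
Łukasiewicz evaluation:
  ¬B: Łukasiewicz ¬ gives 1 − 0.53 = 0.47
  (A ⊃ ¬B): min(1, 1 − 0.69 + 0.47) = 0.78
  ¬(A ⊃ ¬B): Łukasiewicz ¬ gives 1 − 0.78 = 0.22
  ¬¬(A ⊃ ¬B): Łukasiewicz ¬ gives 1 − 0.22 = 0.78
  (¬¬(A ⊃ ¬B) ⊃ B): min(1, 1 − 0.78 + 0.53) = 0.75
  Łukasiewicz value = 0.75
Difference: 1 − 0.75 = 0.25

0.25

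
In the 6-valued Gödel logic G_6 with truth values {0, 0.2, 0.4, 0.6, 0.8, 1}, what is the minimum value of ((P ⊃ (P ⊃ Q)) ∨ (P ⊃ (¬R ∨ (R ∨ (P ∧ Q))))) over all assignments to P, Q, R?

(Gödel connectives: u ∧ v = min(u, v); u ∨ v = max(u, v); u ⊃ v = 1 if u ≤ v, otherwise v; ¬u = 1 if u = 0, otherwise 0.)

The minimum is attained at P = 0.4, Q = 0, R = 0.2:
  (P ⊃ Q): 0.4 > 0, so result = 0
  (P ⊃ (P ⊃ Q)): 0.4 > 0, so result = 0
  ¬R: Gödel ¬ of 0.2 = 0 (operand ≠ 0)
  (P ∧ Q) = min(0.4, 0) = 0
  (R ∨ (P ∧ Q)) = max(0.2, 0) = 0.2
  (¬R ∨ (R ∨ (P ∧ Q))) = max(0, 0.2) = 0.2
  (P ⊃ (¬R ∨ (R ∨ (P ∧ Q)))): 0.4 > 0.2, so result = 0.2
  ((P ⊃ (P ⊃ Q)) ∨ (P ⊃ (¬R ∨ (R ∨ (P ∧ Q))))) = max(0, 0.2) = 0.2
Checking all 216 assignments confirms none give a value below 0.20.

0.20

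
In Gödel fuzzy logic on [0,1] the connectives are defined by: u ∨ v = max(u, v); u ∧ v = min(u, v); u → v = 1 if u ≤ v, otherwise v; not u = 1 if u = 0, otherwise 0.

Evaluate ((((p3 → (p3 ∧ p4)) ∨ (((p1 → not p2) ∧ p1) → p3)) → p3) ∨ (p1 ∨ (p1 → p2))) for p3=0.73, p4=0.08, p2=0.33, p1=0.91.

(p3 ∧ p4) = min(0.73, 0.08) = 0.08
(p3 → (p3 ∧ p4)): 0.73 > 0.08, so result = 0.08
not p2: Gödel ¬ of 0.33 = 0 (operand ≠ 0)
(p1 → not p2): 0.91 > 0, so result = 0
((p1 → not p2) ∧ p1) = min(0, 0.91) = 0
(((p1 → not p2) ∧ p1) → p3): 0 ≤ 0.73, so result = 1
((p3 → (p3 ∧ p4)) ∨ (((p1 → not p2) ∧ p1) → p3)) = max(0.08, 1) = 1
(((p3 → (p3 ∧ p4)) ∨ (((p1 → not p2) ∧ p1) → p3)) → p3): 1 > 0.73, so result = 0.73
(p1 → p2): 0.91 > 0.33, so result = 0.33
(p1 ∨ (p1 → p2)) = max(0.91, 0.33) = 0.91
((((p3 → (p3 ∧ p4)) ∨ (((p1 → not p2) ∧ p1) → p3)) → p3) ∨ (p1 ∨ (p1 → p2))) = max(0.73, 0.91) = 0.91

0.91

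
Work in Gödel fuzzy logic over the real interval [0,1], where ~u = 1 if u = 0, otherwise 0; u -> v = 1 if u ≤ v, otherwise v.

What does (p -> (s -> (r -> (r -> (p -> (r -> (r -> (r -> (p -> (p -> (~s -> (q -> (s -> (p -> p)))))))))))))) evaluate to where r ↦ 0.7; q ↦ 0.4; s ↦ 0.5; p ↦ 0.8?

~s: Gödel ¬ of 0.5 = 0 (operand ≠ 0)
(p -> p): 0.8 ≤ 0.8, so result = 1
(s -> (p -> p)): 0.5 ≤ 1, so result = 1
(q -> (s -> (p -> p))): 0.4 ≤ 1, so result = 1
(~s -> (q -> (s -> (p -> p)))): 0 ≤ 1, so result = 1
(p -> (~s -> (q -> (s -> (p -> p))))): 0.8 ≤ 1, so result = 1
(p -> (p -> (~s -> (q -> (s -> (p -> p)))))): 0.8 ≤ 1, so result = 1
(r -> (p -> (p -> (~s -> (q -> (s -> (p -> p))))))): 0.7 ≤ 1, so result = 1
(r -> (r -> (p -> (p -> (~s -> (q -> (s -> (p -> p)))))))): 0.7 ≤ 1, so result = 1
(r -> (r -> (r -> (p -> (p -> (~s -> (q -> (s -> (p -> p))))))))): 0.7 ≤ 1, so result = 1
(p -> (r -> (r -> (r -> (p -> (p -> (~s -> (q -> (s -> (p -> p)))))))))): 0.8 ≤ 1, so result = 1
(r -> (p -> (r -> (r -> (r -> (p -> (p -> (~s -> (q -> (s -> (p -> p))))))))))): 0.7 ≤ 1, so result = 1
(r -> (r -> (p -> (r -> (r -> (r -> (p -> (p -> (~s -> (q -> (s -> (p -> p)))))))))))): 0.7 ≤ 1, so result = 1
(s -> (r -> (r -> (p -> (r -> (r -> (r -> (p -> (p -> (~s -> (q -> (s -> (p -> p))))))))))))): 0.5 ≤ 1, so result = 1
(p -> (s -> (r -> (r -> (p -> (r -> (r -> (r -> (p -> (p -> (~s -> (q -> (s -> (p -> p)))))))))))))): 0.8 ≤ 1, so result = 1

1.00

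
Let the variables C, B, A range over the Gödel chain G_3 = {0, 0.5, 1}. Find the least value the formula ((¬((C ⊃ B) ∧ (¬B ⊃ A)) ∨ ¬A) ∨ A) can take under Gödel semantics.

0.50

The minimum is attained at C = 0, B = 0, A = 0.5:
  (C ⊃ B): 0 ≤ 0, so result = 1
  ¬B: Gödel ¬ of 0 = 1 (operand is 0)
  (¬B ⊃ A): 1 > 0.5, so result = 0.5
  ((C ⊃ B) ∧ (¬B ⊃ A)) = min(1, 0.5) = 0.5
  ¬((C ⊃ B) ∧ (¬B ⊃ A)): Gödel ¬ of 0.5 = 0 (operand ≠ 0)
  ¬A: Gödel ¬ of 0.5 = 0 (operand ≠ 0)
  (¬((C ⊃ B) ∧ (¬B ⊃ A)) ∨ ¬A) = max(0, 0) = 0
  ((¬((C ⊃ B) ∧ (¬B ⊃ A)) ∨ ¬A) ∨ A) = max(0, 0.5) = 0.5
Checking all 27 assignments confirms none give a value below 0.50.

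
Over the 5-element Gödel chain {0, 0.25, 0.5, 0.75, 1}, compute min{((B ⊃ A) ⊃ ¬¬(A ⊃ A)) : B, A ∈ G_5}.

1.00

Every assignment gives 1. For instance at B = 0, A = 0:
  (B ⊃ A): 0 ≤ 0, so result = 1
  (A ⊃ A): 0 ≤ 0, so result = 1
  ¬(A ⊃ A): Gödel ¬ of 1 = 0 (operand ≠ 0)
  ¬¬(A ⊃ A): Gödel ¬ of 0 = 1 (operand is 0)
  ((B ⊃ A) ⊃ ¬¬(A ⊃ A)): 1 ≤ 1, so result = 1
All 25 assignments give value 1 — the formula is a G_5-tautology.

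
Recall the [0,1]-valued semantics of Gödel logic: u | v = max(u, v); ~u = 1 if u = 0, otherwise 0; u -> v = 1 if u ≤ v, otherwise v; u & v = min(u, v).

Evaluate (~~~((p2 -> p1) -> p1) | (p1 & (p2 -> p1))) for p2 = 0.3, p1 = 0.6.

0.60

(p2 -> p1): 0.3 ≤ 0.6, so result = 1
((p2 -> p1) -> p1): 1 > 0.6, so result = 0.6
~((p2 -> p1) -> p1): Gödel ¬ of 0.6 = 0 (operand ≠ 0)
~~((p2 -> p1) -> p1): Gödel ¬ of 0 = 1 (operand is 0)
~~~((p2 -> p1) -> p1): Gödel ¬ of 1 = 0 (operand ≠ 0)
(p2 -> p1): 0.3 ≤ 0.6, so result = 1
(p1 & (p2 -> p1)) = min(0.6, 1) = 0.6
(~~~((p2 -> p1) -> p1) | (p1 & (p2 -> p1))) = max(0, 0.6) = 0.6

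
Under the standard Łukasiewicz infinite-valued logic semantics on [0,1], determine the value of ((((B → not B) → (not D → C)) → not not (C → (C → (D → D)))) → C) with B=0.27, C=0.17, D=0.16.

0.17

not B: Łukasiewicz ¬ gives 1 − 0.27 = 0.73
(B → not B): min(1, 1 − 0.27 + 0.73) = 1
not D: Łukasiewicz ¬ gives 1 − 0.16 = 0.84
(not D → C): min(1, 1 − 0.84 + 0.17) = 0.33
((B → not B) → (not D → C)): min(1, 1 − 1 + 0.33) = 0.33
(D → D): min(1, 1 − 0.16 + 0.16) = 1
(C → (D → D)): min(1, 1 − 0.17 + 1) = 1
(C → (C → (D → D))): min(1, 1 − 0.17 + 1) = 1
not (C → (C → (D → D))): Łukasiewicz ¬ gives 1 − 1 = 0
not not (C → (C → (D → D))): Łukasiewicz ¬ gives 1 − 0 = 1
(((B → not B) → (not D → C)) → not not (C → (C → (D → D)))): min(1, 1 − 0.33 + 1) = 1
((((B → not B) → (not D → C)) → not not (C → (C → (D → D)))) → C): min(1, 1 − 1 + 0.17) = 0.17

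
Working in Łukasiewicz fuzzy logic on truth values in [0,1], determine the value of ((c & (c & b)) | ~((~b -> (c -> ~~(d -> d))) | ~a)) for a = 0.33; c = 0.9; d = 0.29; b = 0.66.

(c & b) = min(0.9, 0.66) = 0.66
(c & (c & b)) = min(0.9, 0.66) = 0.66
~b: Łukasiewicz ¬ gives 1 − 0.66 = 0.34
(d -> d): min(1, 1 − 0.29 + 0.29) = 1
~(d -> d): Łukasiewicz ¬ gives 1 − 1 = 0
~~(d -> d): Łukasiewicz ¬ gives 1 − 0 = 1
(c -> ~~(d -> d)): min(1, 1 − 0.9 + 1) = 1
(~b -> (c -> ~~(d -> d))): min(1, 1 − 0.34 + 1) = 1
~a: Łukasiewicz ¬ gives 1 − 0.33 = 0.67
((~b -> (c -> ~~(d -> d))) | ~a) = max(1, 0.67) = 1
~((~b -> (c -> ~~(d -> d))) | ~a): Łukasiewicz ¬ gives 1 − 1 = 0
((c & (c & b)) | ~((~b -> (c -> ~~(d -> d))) | ~a)) = max(0.66, 0) = 0.66

0.66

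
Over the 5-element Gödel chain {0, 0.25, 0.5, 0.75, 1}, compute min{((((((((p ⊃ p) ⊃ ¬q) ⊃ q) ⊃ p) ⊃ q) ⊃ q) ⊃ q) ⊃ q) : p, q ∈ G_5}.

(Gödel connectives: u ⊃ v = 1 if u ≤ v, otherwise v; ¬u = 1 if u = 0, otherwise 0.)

0.25

The minimum is attained at p = 0, q = 0.25:
  (p ⊃ p): 0 ≤ 0, so result = 1
  ¬q: Gödel ¬ of 0.25 = 0 (operand ≠ 0)
  ((p ⊃ p) ⊃ ¬q): 1 > 0, so result = 0
  (((p ⊃ p) ⊃ ¬q) ⊃ q): 0 ≤ 0.25, so result = 1
  ((((p ⊃ p) ⊃ ¬q) ⊃ q) ⊃ p): 1 > 0, so result = 0
  (((((p ⊃ p) ⊃ ¬q) ⊃ q) ⊃ p) ⊃ q): 0 ≤ 0.25, so result = 1
  ((((((p ⊃ p) ⊃ ¬q) ⊃ q) ⊃ p) ⊃ q) ⊃ q): 1 > 0.25, so result = 0.25
  (((((((p ⊃ p) ⊃ ¬q) ⊃ q) ⊃ p) ⊃ q) ⊃ q) ⊃ q): 0.25 ≤ 0.25, so result = 1
  ((((((((p ⊃ p) ⊃ ¬q) ⊃ q) ⊃ p) ⊃ q) ⊃ q) ⊃ q) ⊃ q): 1 > 0.25, so result = 0.25
Checking all 25 assignments confirms none give a value below 0.25.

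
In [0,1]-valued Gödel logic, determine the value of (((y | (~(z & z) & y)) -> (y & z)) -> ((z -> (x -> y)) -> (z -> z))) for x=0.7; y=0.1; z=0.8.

1.00

(z & z) = min(0.8, 0.8) = 0.8
~(z & z): Gödel ¬ of 0.8 = 0 (operand ≠ 0)
(~(z & z) & y) = min(0, 0.1) = 0
(y | (~(z & z) & y)) = max(0.1, 0) = 0.1
(y & z) = min(0.1, 0.8) = 0.1
((y | (~(z & z) & y)) -> (y & z)): 0.1 ≤ 0.1, so result = 1
(x -> y): 0.7 > 0.1, so result = 0.1
(z -> (x -> y)): 0.8 > 0.1, so result = 0.1
(z -> z): 0.8 ≤ 0.8, so result = 1
((z -> (x -> y)) -> (z -> z)): 0.1 ≤ 1, so result = 1
(((y | (~(z & z) & y)) -> (y & z)) -> ((z -> (x -> y)) -> (z -> z))): 1 ≤ 1, so result = 1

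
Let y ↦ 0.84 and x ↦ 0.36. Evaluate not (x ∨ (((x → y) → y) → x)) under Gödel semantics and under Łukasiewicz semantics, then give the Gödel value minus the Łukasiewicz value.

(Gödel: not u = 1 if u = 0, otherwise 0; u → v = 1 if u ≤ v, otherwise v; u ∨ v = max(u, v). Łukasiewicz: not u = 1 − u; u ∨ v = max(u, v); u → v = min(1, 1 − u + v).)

-0.48

Gödel evaluation:
  (x → y): 0.36 ≤ 0.84, so result = 1
  ((x → y) → y): 1 > 0.84, so result = 0.84
  (((x → y) → y) → x): 0.84 > 0.36, so result = 0.36
  (x ∨ (((x → y) → y) → x)) = max(0.36, 0.36) = 0.36
  not (x ∨ (((x → y) → y) → x)): Gödel ¬ of 0.36 = 0 (operand ≠ 0)
  Gödel value = 0
Łukasiewicz evaluation:
  (x → y): min(1, 1 − 0.36 + 0.84) = 1
  ((x → y) → y): min(1, 1 − 1 + 0.84) = 0.84
  (((x → y) → y) → x): min(1, 1 − 0.84 + 0.36) = 0.52
  (x ∨ (((x → y) → y) → x)) = max(0.36, 0.52) = 0.52
  not (x ∨ (((x → y) → y) → x)): Łukasiewicz ¬ gives 1 − 0.52 = 0.48
  Łukasiewicz value = 0.48
Difference: 0 − 0.48 = -0.48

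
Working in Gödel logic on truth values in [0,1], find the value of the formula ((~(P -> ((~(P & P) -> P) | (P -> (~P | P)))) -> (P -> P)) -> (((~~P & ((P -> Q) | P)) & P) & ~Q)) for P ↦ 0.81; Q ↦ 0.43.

(P & P) = min(0.81, 0.81) = 0.81
~(P & P): Gödel ¬ of 0.81 = 0 (operand ≠ 0)
(~(P & P) -> P): 0 ≤ 0.81, so result = 1
~P: Gödel ¬ of 0.81 = 0 (operand ≠ 0)
(~P | P) = max(0, 0.81) = 0.81
(P -> (~P | P)): 0.81 ≤ 0.81, so result = 1
((~(P & P) -> P) | (P -> (~P | P))) = max(1, 1) = 1
(P -> ((~(P & P) -> P) | (P -> (~P | P)))): 0.81 ≤ 1, so result = 1
~(P -> ((~(P & P) -> P) | (P -> (~P | P)))): Gödel ¬ of 1 = 0 (operand ≠ 0)
(P -> P): 0.81 ≤ 0.81, so result = 1
(~(P -> ((~(P & P) -> P) | (P -> (~P | P)))) -> (P -> P)): 0 ≤ 1, so result = 1
~P: Gödel ¬ of 0.81 = 0 (operand ≠ 0)
~~P: Gödel ¬ of 0 = 1 (operand is 0)
(P -> Q): 0.81 > 0.43, so result = 0.43
((P -> Q) | P) = max(0.43, 0.81) = 0.81
(~~P & ((P -> Q) | P)) = min(1, 0.81) = 0.81
((~~P & ((P -> Q) | P)) & P) = min(0.81, 0.81) = 0.81
~Q: Gödel ¬ of 0.43 = 0 (operand ≠ 0)
(((~~P & ((P -> Q) | P)) & P) & ~Q) = min(0.81, 0) = 0
((~(P -> ((~(P & P) -> P) | (P -> (~P | P)))) -> (P -> P)) -> (((~~P & ((P -> Q) | P)) & P) & ~Q)): 1 > 0, so result = 0

0.00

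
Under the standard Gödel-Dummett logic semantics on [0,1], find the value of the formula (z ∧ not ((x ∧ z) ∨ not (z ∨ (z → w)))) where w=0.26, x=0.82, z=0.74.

0.00

(x ∧ z) = min(0.82, 0.74) = 0.74
(z → w): 0.74 > 0.26, so result = 0.26
(z ∨ (z → w)) = max(0.74, 0.26) = 0.74
not (z ∨ (z → w)): Gödel ¬ of 0.74 = 0 (operand ≠ 0)
((x ∧ z) ∨ not (z ∨ (z → w))) = max(0.74, 0) = 0.74
not ((x ∧ z) ∨ not (z ∨ (z → w))): Gödel ¬ of 0.74 = 0 (operand ≠ 0)
(z ∧ not ((x ∧ z) ∨ not (z ∨ (z → w)))) = min(0.74, 0) = 0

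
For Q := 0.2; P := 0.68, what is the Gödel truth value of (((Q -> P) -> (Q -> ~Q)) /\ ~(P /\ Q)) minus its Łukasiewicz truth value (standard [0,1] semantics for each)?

Gödel evaluation:
  (Q -> P): 0.2 ≤ 0.68, so result = 1
  ~Q: Gödel ¬ of 0.2 = 0 (operand ≠ 0)
  (Q -> ~Q): 0.2 > 0, so result = 0
  ((Q -> P) -> (Q -> ~Q)): 1 > 0, so result = 0
  (P /\ Q) = min(0.68, 0.2) = 0.2
  ~(P /\ Q): Gödel ¬ of 0.2 = 0 (operand ≠ 0)
  (((Q -> P) -> (Q -> ~Q)) /\ ~(P /\ Q)) = min(0, 0) = 0
  Gödel value = 0
Łukasiewicz evaluation:
  (Q -> P): min(1, 1 − 0.2 + 0.68) = 1
  ~Q: Łukasiewicz ¬ gives 1 − 0.2 = 0.8
  (Q -> ~Q): min(1, 1 − 0.2 + 0.8) = 1
  ((Q -> P) -> (Q -> ~Q)): min(1, 1 − 1 + 1) = 1
  (P /\ Q) = min(0.68, 0.2) = 0.2
  ~(P /\ Q): Łukasiewicz ¬ gives 1 − 0.2 = 0.8
  (((Q -> P) -> (Q -> ~Q)) /\ ~(P /\ Q)) = min(1, 0.8) = 0.8
  Łukasiewicz value = 0.8
Difference: 0 − 0.8 = -0.80

-0.80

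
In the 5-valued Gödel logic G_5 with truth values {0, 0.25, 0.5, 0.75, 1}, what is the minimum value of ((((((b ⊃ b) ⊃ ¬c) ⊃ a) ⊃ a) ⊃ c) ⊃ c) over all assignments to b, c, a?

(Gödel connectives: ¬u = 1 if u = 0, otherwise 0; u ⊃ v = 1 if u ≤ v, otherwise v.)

The minimum is attained at b = 0, c = 0.25, a = 0:
  (b ⊃ b): 0 ≤ 0, so result = 1
  ¬c: Gödel ¬ of 0.25 = 0 (operand ≠ 0)
  ((b ⊃ b) ⊃ ¬c): 1 > 0, so result = 0
  (((b ⊃ b) ⊃ ¬c) ⊃ a): 0 ≤ 0, so result = 1
  ((((b ⊃ b) ⊃ ¬c) ⊃ a) ⊃ a): 1 > 0, so result = 0
  (((((b ⊃ b) ⊃ ¬c) ⊃ a) ⊃ a) ⊃ c): 0 ≤ 0.25, so result = 1
  ((((((b ⊃ b) ⊃ ¬c) ⊃ a) ⊃ a) ⊃ c) ⊃ c): 1 > 0.25, so result = 0.25
Checking all 125 assignments confirms none give a value below 0.25.

0.25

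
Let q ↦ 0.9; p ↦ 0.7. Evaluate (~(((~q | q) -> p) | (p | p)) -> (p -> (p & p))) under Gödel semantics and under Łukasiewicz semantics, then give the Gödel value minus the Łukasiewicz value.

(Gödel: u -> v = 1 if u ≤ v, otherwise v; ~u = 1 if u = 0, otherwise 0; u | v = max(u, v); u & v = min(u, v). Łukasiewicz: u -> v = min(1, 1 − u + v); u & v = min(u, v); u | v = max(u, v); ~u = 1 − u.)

0.00

Gödel evaluation:
  ~q: Gödel ¬ of 0.9 = 0 (operand ≠ 0)
  (~q | q) = max(0, 0.9) = 0.9
  ((~q | q) -> p): 0.9 > 0.7, so result = 0.7
  (p | p) = max(0.7, 0.7) = 0.7
  (((~q | q) -> p) | (p | p)) = max(0.7, 0.7) = 0.7
  ~(((~q | q) -> p) | (p | p)): Gödel ¬ of 0.7 = 0 (operand ≠ 0)
  (p & p) = min(0.7, 0.7) = 0.7
  (p -> (p & p)): 0.7 ≤ 0.7, so result = 1
  (~(((~q | q) -> p) | (p | p)) -> (p -> (p & p))): 0 ≤ 1, so result = 1
  Gödel value = 1
Łukasiewicz evaluation:
  ~q: Łukasiewicz ¬ gives 1 − 0.9 = 0.1
  (~q | q) = max(0.1, 0.9) = 0.9
  ((~q | q) -> p): min(1, 1 − 0.9 + 0.7) = 0.8
  (p | p) = max(0.7, 0.7) = 0.7
  (((~q | q) -> p) | (p | p)) = max(0.8, 0.7) = 0.8
  ~(((~q | q) -> p) | (p | p)): Łukasiewicz ¬ gives 1 − 0.8 = 0.2
  (p & p) = min(0.7, 0.7) = 0.7
  (p -> (p & p)): min(1, 1 − 0.7 + 0.7) = 1
  (~(((~q | q) -> p) | (p | p)) -> (p -> (p & p))): min(1, 1 − 0.2 + 1) = 1
  Łukasiewicz value = 1
Difference: 1 − 1 = 0.00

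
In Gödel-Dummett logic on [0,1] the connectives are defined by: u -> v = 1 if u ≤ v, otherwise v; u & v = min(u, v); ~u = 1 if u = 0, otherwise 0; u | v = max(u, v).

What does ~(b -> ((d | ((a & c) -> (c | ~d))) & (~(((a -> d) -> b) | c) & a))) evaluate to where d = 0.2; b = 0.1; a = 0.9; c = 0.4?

1.00

(a & c) = min(0.9, 0.4) = 0.4
~d: Gödel ¬ of 0.2 = 0 (operand ≠ 0)
(c | ~d) = max(0.4, 0) = 0.4
((a & c) -> (c | ~d)): 0.4 ≤ 0.4, so result = 1
(d | ((a & c) -> (c | ~d))) = max(0.2, 1) = 1
(a -> d): 0.9 > 0.2, so result = 0.2
((a -> d) -> b): 0.2 > 0.1, so result = 0.1
(((a -> d) -> b) | c) = max(0.1, 0.4) = 0.4
~(((a -> d) -> b) | c): Gödel ¬ of 0.4 = 0 (operand ≠ 0)
(~(((a -> d) -> b) | c) & a) = min(0, 0.9) = 0
((d | ((a & c) -> (c | ~d))) & (~(((a -> d) -> b) | c) & a)) = min(1, 0) = 0
(b -> ((d | ((a & c) -> (c | ~d))) & (~(((a -> d) -> b) | c) & a))): 0.1 > 0, so result = 0
~(b -> ((d | ((a & c) -> (c | ~d))) & (~(((a -> d) -> b) | c) & a))): Gödel ¬ of 0 = 1 (operand is 0)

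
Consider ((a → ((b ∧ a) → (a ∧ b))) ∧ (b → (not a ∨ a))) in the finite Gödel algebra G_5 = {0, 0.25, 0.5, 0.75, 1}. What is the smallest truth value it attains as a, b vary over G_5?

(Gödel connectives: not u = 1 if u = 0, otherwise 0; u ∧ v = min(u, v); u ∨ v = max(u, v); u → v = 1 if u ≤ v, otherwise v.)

The minimum is attained at a = 0.25, b = 0.5:
  (b ∧ a) = min(0.5, 0.25) = 0.25
  (a ∧ b) = min(0.25, 0.5) = 0.25
  ((b ∧ a) → (a ∧ b)): 0.25 ≤ 0.25, so result = 1
  (a → ((b ∧ a) → (a ∧ b))): 0.25 ≤ 1, so result = 1
  not a: Gödel ¬ of 0.25 = 0 (operand ≠ 0)
  (not a ∨ a) = max(0, 0.25) = 0.25
  (b → (not a ∨ a)): 0.5 > 0.25, so result = 0.25
  ((a → ((b ∧ a) → (a ∧ b))) ∧ (b → (not a ∨ a))) = min(1, 0.25) = 0.25
Checking all 25 assignments confirms none give a value below 0.25.

0.25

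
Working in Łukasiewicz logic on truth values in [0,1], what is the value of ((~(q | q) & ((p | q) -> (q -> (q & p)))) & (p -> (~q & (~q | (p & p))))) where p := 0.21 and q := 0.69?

0.31

(q | q) = max(0.69, 0.69) = 0.69
~(q | q): Łukasiewicz ¬ gives 1 − 0.69 = 0.31
(p | q) = max(0.21, 0.69) = 0.69
(q & p) = min(0.69, 0.21) = 0.21
(q -> (q & p)): min(1, 1 − 0.69 + 0.21) = 0.52
((p | q) -> (q -> (q & p))): min(1, 1 − 0.69 + 0.52) = 0.83
(~(q | q) & ((p | q) -> (q -> (q & p)))) = min(0.31, 0.83) = 0.31
~q: Łukasiewicz ¬ gives 1 − 0.69 = 0.31
~q: Łukasiewicz ¬ gives 1 − 0.69 = 0.31
(p & p) = min(0.21, 0.21) = 0.21
(~q | (p & p)) = max(0.31, 0.21) = 0.31
(~q & (~q | (p & p))) = min(0.31, 0.31) = 0.31
(p -> (~q & (~q | (p & p)))): min(1, 1 − 0.21 + 0.31) = 1
((~(q | q) & ((p | q) -> (q -> (q & p)))) & (p -> (~q & (~q | (p & p))))) = min(0.31, 1) = 0.31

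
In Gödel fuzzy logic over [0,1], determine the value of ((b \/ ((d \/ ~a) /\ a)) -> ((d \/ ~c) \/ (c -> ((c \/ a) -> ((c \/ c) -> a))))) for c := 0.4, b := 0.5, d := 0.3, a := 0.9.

~a: Gödel ¬ of 0.9 = 0 (operand ≠ 0)
(d \/ ~a) = max(0.3, 0) = 0.3
((d \/ ~a) /\ a) = min(0.3, 0.9) = 0.3
(b \/ ((d \/ ~a) /\ a)) = max(0.5, 0.3) = 0.5
~c: Gödel ¬ of 0.4 = 0 (operand ≠ 0)
(d \/ ~c) = max(0.3, 0) = 0.3
(c \/ a) = max(0.4, 0.9) = 0.9
(c \/ c) = max(0.4, 0.4) = 0.4
((c \/ c) -> a): 0.4 ≤ 0.9, so result = 1
((c \/ a) -> ((c \/ c) -> a)): 0.9 ≤ 1, so result = 1
(c -> ((c \/ a) -> ((c \/ c) -> a))): 0.4 ≤ 1, so result = 1
((d \/ ~c) \/ (c -> ((c \/ a) -> ((c \/ c) -> a)))) = max(0.3, 1) = 1
((b \/ ((d \/ ~a) /\ a)) -> ((d \/ ~c) \/ (c -> ((c \/ a) -> ((c \/ c) -> a))))): 0.5 ≤ 1, so result = 1

1.00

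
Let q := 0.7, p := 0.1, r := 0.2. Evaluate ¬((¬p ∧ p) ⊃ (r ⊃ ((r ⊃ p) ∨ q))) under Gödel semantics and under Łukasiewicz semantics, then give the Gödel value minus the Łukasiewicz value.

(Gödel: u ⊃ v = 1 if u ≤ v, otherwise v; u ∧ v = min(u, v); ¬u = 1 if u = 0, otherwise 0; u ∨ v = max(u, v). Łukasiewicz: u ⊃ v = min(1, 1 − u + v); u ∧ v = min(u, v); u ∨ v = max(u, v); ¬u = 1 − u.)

0.00

Gödel evaluation:
  ¬p: Gödel ¬ of 0.1 = 0 (operand ≠ 0)
  (¬p ∧ p) = min(0, 0.1) = 0
  (r ⊃ p): 0.2 > 0.1, so result = 0.1
  ((r ⊃ p) ∨ q) = max(0.1, 0.7) = 0.7
  (r ⊃ ((r ⊃ p) ∨ q)): 0.2 ≤ 0.7, so result = 1
  ((¬p ∧ p) ⊃ (r ⊃ ((r ⊃ p) ∨ q))): 0 ≤ 1, so result = 1
  ¬((¬p ∧ p) ⊃ (r ⊃ ((r ⊃ p) ∨ q))): Gödel ¬ of 1 = 0 (operand ≠ 0)
  Gödel value = 0
Łukasiewicz evaluation:
  ¬p: Łukasiewicz ¬ gives 1 − 0.1 = 0.9
  (¬p ∧ p) = min(0.9, 0.1) = 0.1
  (r ⊃ p): min(1, 1 − 0.2 + 0.1) = 0.9
  ((r ⊃ p) ∨ q) = max(0.9, 0.7) = 0.9
  (r ⊃ ((r ⊃ p) ∨ q)): min(1, 1 − 0.2 + 0.9) = 1
  ((¬p ∧ p) ⊃ (r ⊃ ((r ⊃ p) ∨ q))): min(1, 1 − 0.1 + 1) = 1
  ¬((¬p ∧ p) ⊃ (r ⊃ ((r ⊃ p) ∨ q))): Łukasiewicz ¬ gives 1 − 1 = 0
  Łukasiewicz value = 0
Difference: 0 − 0 = 0.00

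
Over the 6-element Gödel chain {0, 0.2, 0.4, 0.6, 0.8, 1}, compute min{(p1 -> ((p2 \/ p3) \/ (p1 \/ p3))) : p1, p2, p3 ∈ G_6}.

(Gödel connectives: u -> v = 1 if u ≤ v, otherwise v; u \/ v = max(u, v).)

1.00

Every assignment gives 1. For instance at p1 = 0, p2 = 0, p3 = 0:
  (p2 \/ p3) = max(0, 0) = 0
  (p1 \/ p3) = max(0, 0) = 0
  ((p2 \/ p3) \/ (p1 \/ p3)) = max(0, 0) = 0
  (p1 -> ((p2 \/ p3) \/ (p1 \/ p3))): 0 ≤ 0, so result = 1
All 216 assignments give value 1 — the formula is a G_6-tautology.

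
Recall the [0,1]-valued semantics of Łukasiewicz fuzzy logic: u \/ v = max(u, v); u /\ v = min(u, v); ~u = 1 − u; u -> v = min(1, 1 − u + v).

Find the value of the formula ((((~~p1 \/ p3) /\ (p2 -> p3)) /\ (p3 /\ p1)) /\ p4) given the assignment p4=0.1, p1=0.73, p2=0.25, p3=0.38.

0.10

~p1: Łukasiewicz ¬ gives 1 − 0.73 = 0.27
~~p1: Łukasiewicz ¬ gives 1 − 0.27 = 0.73
(~~p1 \/ p3) = max(0.73, 0.38) = 0.73
(p2 -> p3): min(1, 1 − 0.25 + 0.38) = 1
((~~p1 \/ p3) /\ (p2 -> p3)) = min(0.73, 1) = 0.73
(p3 /\ p1) = min(0.38, 0.73) = 0.38
(((~~p1 \/ p3) /\ (p2 -> p3)) /\ (p3 /\ p1)) = min(0.73, 0.38) = 0.38
((((~~p1 \/ p3) /\ (p2 -> p3)) /\ (p3 /\ p1)) /\ p4) = min(0.38, 0.1) = 0.1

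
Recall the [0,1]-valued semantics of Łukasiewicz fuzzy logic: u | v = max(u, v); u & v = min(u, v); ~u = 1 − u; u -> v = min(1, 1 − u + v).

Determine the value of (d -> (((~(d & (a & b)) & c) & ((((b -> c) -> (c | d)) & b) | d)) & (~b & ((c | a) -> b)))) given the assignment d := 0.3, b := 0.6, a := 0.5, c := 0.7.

(a & b) = min(0.5, 0.6) = 0.5
(d & (a & b)) = min(0.3, 0.5) = 0.3
~(d & (a & b)): Łukasiewicz ¬ gives 1 − 0.3 = 0.7
(~(d & (a & b)) & c) = min(0.7, 0.7) = 0.7
(b -> c): min(1, 1 − 0.6 + 0.7) = 1
(c | d) = max(0.7, 0.3) = 0.7
((b -> c) -> (c | d)): min(1, 1 − 1 + 0.7) = 0.7
(((b -> c) -> (c | d)) & b) = min(0.7, 0.6) = 0.6
((((b -> c) -> (c | d)) & b) | d) = max(0.6, 0.3) = 0.6
((~(d & (a & b)) & c) & ((((b -> c) -> (c | d)) & b) | d)) = min(0.7, 0.6) = 0.6
~b: Łukasiewicz ¬ gives 1 − 0.6 = 0.4
(c | a) = max(0.7, 0.5) = 0.7
((c | a) -> b): min(1, 1 − 0.7 + 0.6) = 0.9
(~b & ((c | a) -> b)) = min(0.4, 0.9) = 0.4
(((~(d & (a & b)) & c) & ((((b -> c) -> (c | d)) & b) | d)) & (~b & ((c | a) -> b))) = min(0.6, 0.4) = 0.4
(d -> (((~(d & (a & b)) & c) & ((((b -> c) -> (c | d)) & b) | d)) & (~b & ((c | a) -> b)))): min(1, 1 − 0.3 + 0.4) = 1

1.00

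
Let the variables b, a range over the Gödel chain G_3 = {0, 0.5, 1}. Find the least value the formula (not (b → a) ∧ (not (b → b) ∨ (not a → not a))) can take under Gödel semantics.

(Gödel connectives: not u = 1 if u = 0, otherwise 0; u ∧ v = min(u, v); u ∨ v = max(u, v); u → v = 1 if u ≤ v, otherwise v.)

The minimum is attained at b = 0, a = 0:
  (b → a): 0 ≤ 0, so result = 1
  not (b → a): Gödel ¬ of 1 = 0 (operand ≠ 0)
  (b → b): 0 ≤ 0, so result = 1
  not (b → b): Gödel ¬ of 1 = 0 (operand ≠ 0)
  not a: Gödel ¬ of 0 = 1 (operand is 0)
  not a: Gödel ¬ of 0 = 1 (operand is 0)
  (not a → not a): 1 ≤ 1, so result = 1
  (not (b → b) ∨ (not a → not a)) = max(0, 1) = 1
  (not (b → a) ∧ (not (b → b) ∨ (not a → not a))) = min(0, 1) = 0
Checking all 9 assignments confirms none give a value below 0.00.

0.00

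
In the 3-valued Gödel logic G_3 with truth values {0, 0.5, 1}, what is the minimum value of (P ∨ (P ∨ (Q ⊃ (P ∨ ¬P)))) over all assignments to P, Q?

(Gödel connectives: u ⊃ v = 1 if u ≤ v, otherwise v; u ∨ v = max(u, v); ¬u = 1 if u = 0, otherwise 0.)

0.50

The minimum is attained at P = 0.5, Q = 1:
  ¬P: Gödel ¬ of 0.5 = 0 (operand ≠ 0)
  (P ∨ ¬P) = max(0.5, 0) = 0.5
  (Q ⊃ (P ∨ ¬P)): 1 > 0.5, so result = 0.5
  (P ∨ (Q ⊃ (P ∨ ¬P))) = max(0.5, 0.5) = 0.5
  (P ∨ (P ∨ (Q ⊃ (P ∨ ¬P)))) = max(0.5, 0.5) = 0.5
Checking all 9 assignments confirms none give a value below 0.50.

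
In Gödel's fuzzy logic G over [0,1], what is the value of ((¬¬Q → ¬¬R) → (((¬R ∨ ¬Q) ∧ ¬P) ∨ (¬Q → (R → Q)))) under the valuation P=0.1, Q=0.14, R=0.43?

¬Q: Gödel ¬ of 0.14 = 0 (operand ≠ 0)
¬¬Q: Gödel ¬ of 0 = 1 (operand is 0)
¬R: Gödel ¬ of 0.43 = 0 (operand ≠ 0)
¬¬R: Gödel ¬ of 0 = 1 (operand is 0)
(¬¬Q → ¬¬R): 1 ≤ 1, so result = 1
¬R: Gödel ¬ of 0.43 = 0 (operand ≠ 0)
¬Q: Gödel ¬ of 0.14 = 0 (operand ≠ 0)
(¬R ∨ ¬Q) = max(0, 0) = 0
¬P: Gödel ¬ of 0.1 = 0 (operand ≠ 0)
((¬R ∨ ¬Q) ∧ ¬P) = min(0, 0) = 0
¬Q: Gödel ¬ of 0.14 = 0 (operand ≠ 0)
(R → Q): 0.43 > 0.14, so result = 0.14
(¬Q → (R → Q)): 0 ≤ 0.14, so result = 1
(((¬R ∨ ¬Q) ∧ ¬P) ∨ (¬Q → (R → Q))) = max(0, 1) = 1
((¬¬Q → ¬¬R) → (((¬R ∨ ¬Q) ∧ ¬P) ∨ (¬Q → (R → Q)))): 1 ≤ 1, so result = 1

1.00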